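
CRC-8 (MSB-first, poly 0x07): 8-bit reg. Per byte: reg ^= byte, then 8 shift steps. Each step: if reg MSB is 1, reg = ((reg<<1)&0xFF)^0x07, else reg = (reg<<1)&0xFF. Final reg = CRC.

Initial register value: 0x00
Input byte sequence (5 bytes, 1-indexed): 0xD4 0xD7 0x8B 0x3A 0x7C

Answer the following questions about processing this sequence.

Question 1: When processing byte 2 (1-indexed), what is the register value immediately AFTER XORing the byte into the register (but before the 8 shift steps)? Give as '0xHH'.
Register before byte 2: 0x22
Byte 2: 0xD7
0x22 XOR 0xD7 = 0xF5

Answer: 0xF5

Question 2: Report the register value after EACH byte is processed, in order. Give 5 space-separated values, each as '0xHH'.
0x22 0xC5 0xED 0x2B 0xA2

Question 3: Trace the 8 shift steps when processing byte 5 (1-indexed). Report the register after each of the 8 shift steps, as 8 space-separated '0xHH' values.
Answer: 0xAE 0x5B 0xB6 0x6B 0xD6 0xAB 0x51 0xA2

Derivation:
After byte 1 (0xD4): reg=0x22
After byte 2 (0xD7): reg=0xC5
After byte 3 (0x8B): reg=0xED
After byte 4 (0x3A): reg=0x2B
Register before byte 5: 0x2B
After XOR with byte 0x7C: 0x57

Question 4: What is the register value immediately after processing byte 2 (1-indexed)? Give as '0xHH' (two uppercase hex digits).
After byte 1 (0xD4): reg=0x22
After byte 2 (0xD7): reg=0xC5

Answer: 0xC5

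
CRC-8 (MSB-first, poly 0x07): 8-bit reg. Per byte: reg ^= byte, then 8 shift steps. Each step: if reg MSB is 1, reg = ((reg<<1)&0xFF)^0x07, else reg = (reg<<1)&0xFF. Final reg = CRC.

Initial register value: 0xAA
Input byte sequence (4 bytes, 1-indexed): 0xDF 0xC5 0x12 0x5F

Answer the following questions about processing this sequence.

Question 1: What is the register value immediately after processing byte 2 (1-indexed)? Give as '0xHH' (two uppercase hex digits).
After byte 1 (0xDF): reg=0x4C
After byte 2 (0xC5): reg=0xB6

Answer: 0xB6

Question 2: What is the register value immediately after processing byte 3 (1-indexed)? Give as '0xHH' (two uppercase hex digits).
After byte 1 (0xDF): reg=0x4C
After byte 2 (0xC5): reg=0xB6
After byte 3 (0x12): reg=0x75

Answer: 0x75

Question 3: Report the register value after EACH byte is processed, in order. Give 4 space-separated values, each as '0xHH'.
0x4C 0xB6 0x75 0xD6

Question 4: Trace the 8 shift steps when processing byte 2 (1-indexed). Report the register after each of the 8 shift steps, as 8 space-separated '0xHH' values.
After byte 1 (0xDF): reg=0x4C
Register before byte 2: 0x4C
After XOR with byte 0xC5: 0x89

Answer: 0x15 0x2A 0x54 0xA8 0x57 0xAE 0x5B 0xB6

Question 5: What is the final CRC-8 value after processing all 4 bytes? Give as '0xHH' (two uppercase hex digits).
After byte 1 (0xDF): reg=0x4C
After byte 2 (0xC5): reg=0xB6
After byte 3 (0x12): reg=0x75
After byte 4 (0x5F): reg=0xD6

Answer: 0xD6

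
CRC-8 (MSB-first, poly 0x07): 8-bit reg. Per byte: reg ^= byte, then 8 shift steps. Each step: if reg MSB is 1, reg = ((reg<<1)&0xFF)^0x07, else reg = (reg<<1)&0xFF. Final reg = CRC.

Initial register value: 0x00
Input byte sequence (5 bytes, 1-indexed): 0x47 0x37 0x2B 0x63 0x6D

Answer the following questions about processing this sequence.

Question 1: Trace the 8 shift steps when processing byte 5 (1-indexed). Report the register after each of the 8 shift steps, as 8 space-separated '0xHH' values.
After byte 1 (0x47): reg=0xD2
After byte 2 (0x37): reg=0xB5
After byte 3 (0x2B): reg=0xD3
After byte 4 (0x63): reg=0x19
Register before byte 5: 0x19
After XOR with byte 0x6D: 0x74

Answer: 0xE8 0xD7 0xA9 0x55 0xAA 0x53 0xA6 0x4B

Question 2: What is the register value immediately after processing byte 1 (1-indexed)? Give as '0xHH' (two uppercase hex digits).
After byte 1 (0x47): reg=0xD2

Answer: 0xD2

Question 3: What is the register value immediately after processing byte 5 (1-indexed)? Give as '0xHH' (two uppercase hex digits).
After byte 1 (0x47): reg=0xD2
After byte 2 (0x37): reg=0xB5
After byte 3 (0x2B): reg=0xD3
After byte 4 (0x63): reg=0x19
After byte 5 (0x6D): reg=0x4B

Answer: 0x4B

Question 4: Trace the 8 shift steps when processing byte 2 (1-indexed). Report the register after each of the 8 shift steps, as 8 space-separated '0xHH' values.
After byte 1 (0x47): reg=0xD2
Register before byte 2: 0xD2
After XOR with byte 0x37: 0xE5

Answer: 0xCD 0x9D 0x3D 0x7A 0xF4 0xEF 0xD9 0xB5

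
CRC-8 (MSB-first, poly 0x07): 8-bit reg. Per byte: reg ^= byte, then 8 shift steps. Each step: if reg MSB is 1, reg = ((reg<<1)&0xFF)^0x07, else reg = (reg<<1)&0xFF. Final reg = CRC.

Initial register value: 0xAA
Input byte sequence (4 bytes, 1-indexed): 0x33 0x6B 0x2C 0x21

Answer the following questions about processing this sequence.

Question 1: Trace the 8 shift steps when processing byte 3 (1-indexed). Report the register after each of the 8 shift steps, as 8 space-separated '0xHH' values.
Answer: 0xCC 0x9F 0x39 0x72 0xE4 0xCF 0x99 0x35

Derivation:
After byte 1 (0x33): reg=0xC6
After byte 2 (0x6B): reg=0x4A
Register before byte 3: 0x4A
After XOR with byte 0x2C: 0x66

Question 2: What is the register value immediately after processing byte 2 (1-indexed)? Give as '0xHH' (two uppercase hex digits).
After byte 1 (0x33): reg=0xC6
After byte 2 (0x6B): reg=0x4A

Answer: 0x4A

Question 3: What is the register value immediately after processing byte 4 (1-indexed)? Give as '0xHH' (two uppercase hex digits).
Answer: 0x6C

Derivation:
After byte 1 (0x33): reg=0xC6
After byte 2 (0x6B): reg=0x4A
After byte 3 (0x2C): reg=0x35
After byte 4 (0x21): reg=0x6C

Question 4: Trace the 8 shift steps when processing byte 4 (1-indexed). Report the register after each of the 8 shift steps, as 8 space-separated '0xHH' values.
After byte 1 (0x33): reg=0xC6
After byte 2 (0x6B): reg=0x4A
After byte 3 (0x2C): reg=0x35
Register before byte 4: 0x35
After XOR with byte 0x21: 0x14

Answer: 0x28 0x50 0xA0 0x47 0x8E 0x1B 0x36 0x6C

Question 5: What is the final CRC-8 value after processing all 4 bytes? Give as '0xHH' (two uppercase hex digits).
Answer: 0x6C

Derivation:
After byte 1 (0x33): reg=0xC6
After byte 2 (0x6B): reg=0x4A
After byte 3 (0x2C): reg=0x35
After byte 4 (0x21): reg=0x6C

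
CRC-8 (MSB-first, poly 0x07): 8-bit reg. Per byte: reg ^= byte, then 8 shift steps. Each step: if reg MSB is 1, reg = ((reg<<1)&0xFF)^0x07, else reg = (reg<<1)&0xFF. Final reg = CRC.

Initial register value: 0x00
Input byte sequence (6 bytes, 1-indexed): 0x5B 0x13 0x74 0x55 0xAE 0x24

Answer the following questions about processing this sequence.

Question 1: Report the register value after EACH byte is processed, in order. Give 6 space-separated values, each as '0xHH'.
0x86 0xE2 0xEB 0x33 0xDA 0xF4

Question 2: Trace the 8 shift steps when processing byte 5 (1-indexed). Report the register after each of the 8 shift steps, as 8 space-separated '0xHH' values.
Answer: 0x3D 0x7A 0xF4 0xEF 0xD9 0xB5 0x6D 0xDA

Derivation:
After byte 1 (0x5B): reg=0x86
After byte 2 (0x13): reg=0xE2
After byte 3 (0x74): reg=0xEB
After byte 4 (0x55): reg=0x33
Register before byte 5: 0x33
After XOR with byte 0xAE: 0x9D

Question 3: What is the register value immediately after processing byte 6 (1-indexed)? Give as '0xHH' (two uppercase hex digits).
After byte 1 (0x5B): reg=0x86
After byte 2 (0x13): reg=0xE2
After byte 3 (0x74): reg=0xEB
After byte 4 (0x55): reg=0x33
After byte 5 (0xAE): reg=0xDA
After byte 6 (0x24): reg=0xF4

Answer: 0xF4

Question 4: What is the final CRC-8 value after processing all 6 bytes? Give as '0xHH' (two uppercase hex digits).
Answer: 0xF4

Derivation:
After byte 1 (0x5B): reg=0x86
After byte 2 (0x13): reg=0xE2
After byte 3 (0x74): reg=0xEB
After byte 4 (0x55): reg=0x33
After byte 5 (0xAE): reg=0xDA
After byte 6 (0x24): reg=0xF4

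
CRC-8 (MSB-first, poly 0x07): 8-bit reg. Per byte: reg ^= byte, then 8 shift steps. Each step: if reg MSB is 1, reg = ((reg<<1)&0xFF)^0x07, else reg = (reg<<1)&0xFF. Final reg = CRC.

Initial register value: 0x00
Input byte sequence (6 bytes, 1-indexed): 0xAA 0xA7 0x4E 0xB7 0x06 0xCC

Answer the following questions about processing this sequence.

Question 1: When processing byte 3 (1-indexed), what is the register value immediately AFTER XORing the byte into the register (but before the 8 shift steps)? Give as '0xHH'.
Answer: 0xA8

Derivation:
Register before byte 3: 0xE6
Byte 3: 0x4E
0xE6 XOR 0x4E = 0xA8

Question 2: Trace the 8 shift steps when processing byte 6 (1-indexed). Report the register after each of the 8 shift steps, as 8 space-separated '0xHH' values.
Answer: 0xC1 0x85 0x0D 0x1A 0x34 0x68 0xD0 0xA7

Derivation:
After byte 1 (0xAA): reg=0x5F
After byte 2 (0xA7): reg=0xE6
After byte 3 (0x4E): reg=0x51
After byte 4 (0xB7): reg=0xBC
After byte 5 (0x06): reg=0x2F
Register before byte 6: 0x2F
After XOR with byte 0xCC: 0xE3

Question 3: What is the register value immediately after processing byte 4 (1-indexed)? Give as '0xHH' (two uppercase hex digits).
After byte 1 (0xAA): reg=0x5F
After byte 2 (0xA7): reg=0xE6
After byte 3 (0x4E): reg=0x51
After byte 4 (0xB7): reg=0xBC

Answer: 0xBC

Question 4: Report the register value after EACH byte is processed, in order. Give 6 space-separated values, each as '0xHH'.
0x5F 0xE6 0x51 0xBC 0x2F 0xA7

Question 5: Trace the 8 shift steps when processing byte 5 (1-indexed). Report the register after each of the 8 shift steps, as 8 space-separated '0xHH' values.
After byte 1 (0xAA): reg=0x5F
After byte 2 (0xA7): reg=0xE6
After byte 3 (0x4E): reg=0x51
After byte 4 (0xB7): reg=0xBC
Register before byte 5: 0xBC
After XOR with byte 0x06: 0xBA

Answer: 0x73 0xE6 0xCB 0x91 0x25 0x4A 0x94 0x2F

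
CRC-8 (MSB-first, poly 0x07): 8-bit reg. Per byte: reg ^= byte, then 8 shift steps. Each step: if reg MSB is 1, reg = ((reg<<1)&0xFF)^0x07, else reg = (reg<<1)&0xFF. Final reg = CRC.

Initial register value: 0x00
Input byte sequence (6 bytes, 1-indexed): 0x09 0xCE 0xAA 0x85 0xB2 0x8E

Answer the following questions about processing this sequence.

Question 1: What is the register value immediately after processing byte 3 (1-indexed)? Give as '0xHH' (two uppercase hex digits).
Answer: 0x5E

Derivation:
After byte 1 (0x09): reg=0x3F
After byte 2 (0xCE): reg=0xD9
After byte 3 (0xAA): reg=0x5E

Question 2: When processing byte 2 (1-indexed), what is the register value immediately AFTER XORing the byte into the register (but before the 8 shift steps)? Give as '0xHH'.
Register before byte 2: 0x3F
Byte 2: 0xCE
0x3F XOR 0xCE = 0xF1

Answer: 0xF1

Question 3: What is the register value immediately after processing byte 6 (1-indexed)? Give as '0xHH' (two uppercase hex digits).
After byte 1 (0x09): reg=0x3F
After byte 2 (0xCE): reg=0xD9
After byte 3 (0xAA): reg=0x5E
After byte 4 (0x85): reg=0x0F
After byte 5 (0xB2): reg=0x3A
After byte 6 (0x8E): reg=0x05

Answer: 0x05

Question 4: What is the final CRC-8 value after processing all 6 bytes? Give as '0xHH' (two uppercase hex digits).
Answer: 0x05

Derivation:
After byte 1 (0x09): reg=0x3F
After byte 2 (0xCE): reg=0xD9
After byte 3 (0xAA): reg=0x5E
After byte 4 (0x85): reg=0x0F
After byte 5 (0xB2): reg=0x3A
After byte 6 (0x8E): reg=0x05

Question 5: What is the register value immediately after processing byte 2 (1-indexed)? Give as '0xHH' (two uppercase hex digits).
Answer: 0xD9

Derivation:
After byte 1 (0x09): reg=0x3F
After byte 2 (0xCE): reg=0xD9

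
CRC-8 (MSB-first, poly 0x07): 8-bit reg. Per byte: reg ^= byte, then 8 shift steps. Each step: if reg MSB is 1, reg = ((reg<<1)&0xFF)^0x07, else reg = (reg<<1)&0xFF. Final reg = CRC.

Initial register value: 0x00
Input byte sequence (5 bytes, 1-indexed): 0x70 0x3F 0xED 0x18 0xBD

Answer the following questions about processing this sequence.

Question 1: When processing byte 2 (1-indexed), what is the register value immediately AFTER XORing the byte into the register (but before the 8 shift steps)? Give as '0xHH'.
Answer: 0x68

Derivation:
Register before byte 2: 0x57
Byte 2: 0x3F
0x57 XOR 0x3F = 0x68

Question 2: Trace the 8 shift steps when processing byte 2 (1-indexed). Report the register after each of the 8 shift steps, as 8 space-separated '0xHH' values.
Answer: 0xD0 0xA7 0x49 0x92 0x23 0x46 0x8C 0x1F

Derivation:
After byte 1 (0x70): reg=0x57
Register before byte 2: 0x57
After XOR with byte 0x3F: 0x68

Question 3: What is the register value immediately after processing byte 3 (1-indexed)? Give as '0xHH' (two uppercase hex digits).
Answer: 0xD0

Derivation:
After byte 1 (0x70): reg=0x57
After byte 2 (0x3F): reg=0x1F
After byte 3 (0xED): reg=0xD0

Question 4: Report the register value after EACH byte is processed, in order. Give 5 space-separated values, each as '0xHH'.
0x57 0x1F 0xD0 0x76 0x7F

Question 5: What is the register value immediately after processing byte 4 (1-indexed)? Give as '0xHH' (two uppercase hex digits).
Answer: 0x76

Derivation:
After byte 1 (0x70): reg=0x57
After byte 2 (0x3F): reg=0x1F
After byte 3 (0xED): reg=0xD0
After byte 4 (0x18): reg=0x76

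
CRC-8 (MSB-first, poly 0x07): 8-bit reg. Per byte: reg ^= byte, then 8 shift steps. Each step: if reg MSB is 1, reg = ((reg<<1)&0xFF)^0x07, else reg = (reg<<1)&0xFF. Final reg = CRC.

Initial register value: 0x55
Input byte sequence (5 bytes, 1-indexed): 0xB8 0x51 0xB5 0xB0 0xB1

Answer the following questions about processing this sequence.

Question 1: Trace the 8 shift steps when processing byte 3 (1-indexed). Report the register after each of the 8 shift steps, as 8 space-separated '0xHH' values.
Answer: 0x59 0xB2 0x63 0xC6 0x8B 0x11 0x22 0x44

Derivation:
After byte 1 (0xB8): reg=0x8D
After byte 2 (0x51): reg=0x1A
Register before byte 3: 0x1A
After XOR with byte 0xB5: 0xAF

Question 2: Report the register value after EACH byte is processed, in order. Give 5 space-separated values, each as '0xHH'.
0x8D 0x1A 0x44 0xC2 0x5E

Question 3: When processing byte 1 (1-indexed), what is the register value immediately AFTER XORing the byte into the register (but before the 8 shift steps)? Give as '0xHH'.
Answer: 0xED

Derivation:
Register before byte 1: 0x55
Byte 1: 0xB8
0x55 XOR 0xB8 = 0xED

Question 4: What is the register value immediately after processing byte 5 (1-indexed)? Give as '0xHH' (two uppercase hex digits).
Answer: 0x5E

Derivation:
After byte 1 (0xB8): reg=0x8D
After byte 2 (0x51): reg=0x1A
After byte 3 (0xB5): reg=0x44
After byte 4 (0xB0): reg=0xC2
After byte 5 (0xB1): reg=0x5E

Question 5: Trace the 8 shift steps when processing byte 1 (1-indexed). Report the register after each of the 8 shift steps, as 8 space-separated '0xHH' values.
Answer: 0xDD 0xBD 0x7D 0xFA 0xF3 0xE1 0xC5 0x8D

Derivation:
Register before byte 1: 0x55
After XOR with byte 0xB8: 0xED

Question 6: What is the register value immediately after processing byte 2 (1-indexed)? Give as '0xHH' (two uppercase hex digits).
After byte 1 (0xB8): reg=0x8D
After byte 2 (0x51): reg=0x1A

Answer: 0x1A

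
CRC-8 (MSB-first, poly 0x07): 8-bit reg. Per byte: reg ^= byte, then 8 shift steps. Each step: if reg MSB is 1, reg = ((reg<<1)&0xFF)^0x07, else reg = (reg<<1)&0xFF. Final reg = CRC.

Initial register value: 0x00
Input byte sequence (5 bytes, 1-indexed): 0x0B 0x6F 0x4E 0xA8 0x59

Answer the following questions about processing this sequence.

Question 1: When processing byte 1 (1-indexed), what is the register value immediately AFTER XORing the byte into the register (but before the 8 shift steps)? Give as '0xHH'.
Register before byte 1: 0x00
Byte 1: 0x0B
0x00 XOR 0x0B = 0x0B

Answer: 0x0B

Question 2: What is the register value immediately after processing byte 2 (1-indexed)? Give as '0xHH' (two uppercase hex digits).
Answer: 0x9D

Derivation:
After byte 1 (0x0B): reg=0x31
After byte 2 (0x6F): reg=0x9D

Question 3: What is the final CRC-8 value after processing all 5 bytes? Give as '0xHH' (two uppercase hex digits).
Answer: 0xAA

Derivation:
After byte 1 (0x0B): reg=0x31
After byte 2 (0x6F): reg=0x9D
After byte 3 (0x4E): reg=0x37
After byte 4 (0xA8): reg=0xD4
After byte 5 (0x59): reg=0xAA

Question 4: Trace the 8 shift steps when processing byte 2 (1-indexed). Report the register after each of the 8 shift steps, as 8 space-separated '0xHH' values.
After byte 1 (0x0B): reg=0x31
Register before byte 2: 0x31
After XOR with byte 0x6F: 0x5E

Answer: 0xBC 0x7F 0xFE 0xFB 0xF1 0xE5 0xCD 0x9D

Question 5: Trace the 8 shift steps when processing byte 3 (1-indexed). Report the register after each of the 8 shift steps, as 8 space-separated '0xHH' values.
After byte 1 (0x0B): reg=0x31
After byte 2 (0x6F): reg=0x9D
Register before byte 3: 0x9D
After XOR with byte 0x4E: 0xD3

Answer: 0xA1 0x45 0x8A 0x13 0x26 0x4C 0x98 0x37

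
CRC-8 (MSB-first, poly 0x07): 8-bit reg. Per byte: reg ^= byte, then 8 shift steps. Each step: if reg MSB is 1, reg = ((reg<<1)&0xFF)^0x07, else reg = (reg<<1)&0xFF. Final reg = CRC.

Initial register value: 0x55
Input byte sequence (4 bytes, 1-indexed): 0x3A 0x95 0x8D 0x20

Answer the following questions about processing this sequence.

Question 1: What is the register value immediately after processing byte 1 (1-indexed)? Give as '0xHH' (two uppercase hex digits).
After byte 1 (0x3A): reg=0x0A

Answer: 0x0A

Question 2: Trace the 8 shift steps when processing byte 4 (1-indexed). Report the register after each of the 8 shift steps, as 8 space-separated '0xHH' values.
After byte 1 (0x3A): reg=0x0A
After byte 2 (0x95): reg=0xD4
After byte 3 (0x8D): reg=0x88
Register before byte 4: 0x88
After XOR with byte 0x20: 0xA8

Answer: 0x57 0xAE 0x5B 0xB6 0x6B 0xD6 0xAB 0x51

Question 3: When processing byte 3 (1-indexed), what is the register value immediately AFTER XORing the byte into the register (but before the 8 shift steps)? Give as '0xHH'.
Register before byte 3: 0xD4
Byte 3: 0x8D
0xD4 XOR 0x8D = 0x59

Answer: 0x59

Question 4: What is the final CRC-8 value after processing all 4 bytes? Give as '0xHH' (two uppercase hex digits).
After byte 1 (0x3A): reg=0x0A
After byte 2 (0x95): reg=0xD4
After byte 3 (0x8D): reg=0x88
After byte 4 (0x20): reg=0x51

Answer: 0x51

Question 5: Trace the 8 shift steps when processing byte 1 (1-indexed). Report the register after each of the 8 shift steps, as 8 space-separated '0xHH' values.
Register before byte 1: 0x55
After XOR with byte 0x3A: 0x6F

Answer: 0xDE 0xBB 0x71 0xE2 0xC3 0x81 0x05 0x0A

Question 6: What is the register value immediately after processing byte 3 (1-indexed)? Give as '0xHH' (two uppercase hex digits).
After byte 1 (0x3A): reg=0x0A
After byte 2 (0x95): reg=0xD4
After byte 3 (0x8D): reg=0x88

Answer: 0x88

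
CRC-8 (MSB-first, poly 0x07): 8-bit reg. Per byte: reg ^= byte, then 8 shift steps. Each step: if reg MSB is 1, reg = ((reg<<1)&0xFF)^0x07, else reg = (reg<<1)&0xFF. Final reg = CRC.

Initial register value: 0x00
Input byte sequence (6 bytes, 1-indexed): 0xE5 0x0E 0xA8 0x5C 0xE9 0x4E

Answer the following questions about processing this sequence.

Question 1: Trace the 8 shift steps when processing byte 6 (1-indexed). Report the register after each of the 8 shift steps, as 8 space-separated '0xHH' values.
Answer: 0x48 0x90 0x27 0x4E 0x9C 0x3F 0x7E 0xFC

Derivation:
After byte 1 (0xE5): reg=0xB5
After byte 2 (0x0E): reg=0x28
After byte 3 (0xA8): reg=0x89
After byte 4 (0x5C): reg=0x25
After byte 5 (0xE9): reg=0x6A
Register before byte 6: 0x6A
After XOR with byte 0x4E: 0x24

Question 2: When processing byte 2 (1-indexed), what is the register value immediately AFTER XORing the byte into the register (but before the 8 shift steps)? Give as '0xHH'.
Answer: 0xBB

Derivation:
Register before byte 2: 0xB5
Byte 2: 0x0E
0xB5 XOR 0x0E = 0xBB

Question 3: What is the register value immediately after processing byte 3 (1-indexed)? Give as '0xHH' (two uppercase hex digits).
Answer: 0x89

Derivation:
After byte 1 (0xE5): reg=0xB5
After byte 2 (0x0E): reg=0x28
After byte 3 (0xA8): reg=0x89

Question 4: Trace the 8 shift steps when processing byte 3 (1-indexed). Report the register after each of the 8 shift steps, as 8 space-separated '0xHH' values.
After byte 1 (0xE5): reg=0xB5
After byte 2 (0x0E): reg=0x28
Register before byte 3: 0x28
After XOR with byte 0xA8: 0x80

Answer: 0x07 0x0E 0x1C 0x38 0x70 0xE0 0xC7 0x89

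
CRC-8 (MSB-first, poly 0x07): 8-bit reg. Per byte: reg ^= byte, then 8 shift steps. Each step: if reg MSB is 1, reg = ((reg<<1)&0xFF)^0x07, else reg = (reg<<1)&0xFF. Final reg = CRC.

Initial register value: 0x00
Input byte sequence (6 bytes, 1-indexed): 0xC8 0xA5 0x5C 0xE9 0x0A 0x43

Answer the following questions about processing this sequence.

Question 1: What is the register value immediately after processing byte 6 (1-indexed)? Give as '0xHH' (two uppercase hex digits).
Answer: 0x67

Derivation:
After byte 1 (0xC8): reg=0x76
After byte 2 (0xA5): reg=0x37
After byte 3 (0x5C): reg=0x16
After byte 4 (0xE9): reg=0xF3
After byte 5 (0x0A): reg=0xE1
After byte 6 (0x43): reg=0x67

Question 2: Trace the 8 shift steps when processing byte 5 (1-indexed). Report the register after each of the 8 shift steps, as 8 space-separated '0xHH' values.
After byte 1 (0xC8): reg=0x76
After byte 2 (0xA5): reg=0x37
After byte 3 (0x5C): reg=0x16
After byte 4 (0xE9): reg=0xF3
Register before byte 5: 0xF3
After XOR with byte 0x0A: 0xF9

Answer: 0xF5 0xED 0xDD 0xBD 0x7D 0xFA 0xF3 0xE1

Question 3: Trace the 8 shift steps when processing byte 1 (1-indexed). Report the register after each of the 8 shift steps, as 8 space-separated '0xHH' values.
Answer: 0x97 0x29 0x52 0xA4 0x4F 0x9E 0x3B 0x76

Derivation:
Register before byte 1: 0x00
After XOR with byte 0xC8: 0xC8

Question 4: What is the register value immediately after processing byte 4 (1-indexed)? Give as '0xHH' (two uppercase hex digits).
Answer: 0xF3

Derivation:
After byte 1 (0xC8): reg=0x76
After byte 2 (0xA5): reg=0x37
After byte 3 (0x5C): reg=0x16
After byte 4 (0xE9): reg=0xF3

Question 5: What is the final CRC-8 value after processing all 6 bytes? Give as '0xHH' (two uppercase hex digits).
After byte 1 (0xC8): reg=0x76
After byte 2 (0xA5): reg=0x37
After byte 3 (0x5C): reg=0x16
After byte 4 (0xE9): reg=0xF3
After byte 5 (0x0A): reg=0xE1
After byte 6 (0x43): reg=0x67

Answer: 0x67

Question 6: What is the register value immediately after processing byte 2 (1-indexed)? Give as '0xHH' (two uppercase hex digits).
After byte 1 (0xC8): reg=0x76
After byte 2 (0xA5): reg=0x37

Answer: 0x37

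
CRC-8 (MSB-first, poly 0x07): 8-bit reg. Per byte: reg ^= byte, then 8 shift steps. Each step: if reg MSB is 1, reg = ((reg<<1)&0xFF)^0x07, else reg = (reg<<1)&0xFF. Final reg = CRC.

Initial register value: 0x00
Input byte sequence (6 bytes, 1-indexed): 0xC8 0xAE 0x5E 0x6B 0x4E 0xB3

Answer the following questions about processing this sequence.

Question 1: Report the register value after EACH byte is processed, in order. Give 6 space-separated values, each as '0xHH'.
0x76 0x06 0x8F 0xB2 0xFA 0xF8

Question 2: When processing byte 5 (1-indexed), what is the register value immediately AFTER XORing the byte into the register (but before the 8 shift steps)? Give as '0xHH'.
Answer: 0xFC

Derivation:
Register before byte 5: 0xB2
Byte 5: 0x4E
0xB2 XOR 0x4E = 0xFC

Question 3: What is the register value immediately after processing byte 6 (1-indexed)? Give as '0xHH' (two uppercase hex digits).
After byte 1 (0xC8): reg=0x76
After byte 2 (0xAE): reg=0x06
After byte 3 (0x5E): reg=0x8F
After byte 4 (0x6B): reg=0xB2
After byte 5 (0x4E): reg=0xFA
After byte 6 (0xB3): reg=0xF8

Answer: 0xF8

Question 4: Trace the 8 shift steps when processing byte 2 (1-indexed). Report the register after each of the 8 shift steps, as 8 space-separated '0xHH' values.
Answer: 0xB7 0x69 0xD2 0xA3 0x41 0x82 0x03 0x06

Derivation:
After byte 1 (0xC8): reg=0x76
Register before byte 2: 0x76
After XOR with byte 0xAE: 0xD8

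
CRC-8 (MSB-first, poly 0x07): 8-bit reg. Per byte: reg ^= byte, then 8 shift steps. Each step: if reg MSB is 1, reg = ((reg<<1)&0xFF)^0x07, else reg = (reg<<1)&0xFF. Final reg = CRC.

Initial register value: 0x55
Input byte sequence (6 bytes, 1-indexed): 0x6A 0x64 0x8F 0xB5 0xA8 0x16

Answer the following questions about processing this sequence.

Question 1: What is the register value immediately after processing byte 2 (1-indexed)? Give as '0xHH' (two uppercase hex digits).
After byte 1 (0x6A): reg=0xBD
After byte 2 (0x64): reg=0x01

Answer: 0x01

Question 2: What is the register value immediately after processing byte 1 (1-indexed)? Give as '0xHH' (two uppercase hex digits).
Answer: 0xBD

Derivation:
After byte 1 (0x6A): reg=0xBD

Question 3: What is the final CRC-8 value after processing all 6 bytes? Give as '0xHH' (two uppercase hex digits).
After byte 1 (0x6A): reg=0xBD
After byte 2 (0x64): reg=0x01
After byte 3 (0x8F): reg=0xA3
After byte 4 (0xB5): reg=0x62
After byte 5 (0xA8): reg=0x78
After byte 6 (0x16): reg=0x0D

Answer: 0x0D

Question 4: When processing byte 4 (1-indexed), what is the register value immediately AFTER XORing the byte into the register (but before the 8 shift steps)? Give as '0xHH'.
Answer: 0x16

Derivation:
Register before byte 4: 0xA3
Byte 4: 0xB5
0xA3 XOR 0xB5 = 0x16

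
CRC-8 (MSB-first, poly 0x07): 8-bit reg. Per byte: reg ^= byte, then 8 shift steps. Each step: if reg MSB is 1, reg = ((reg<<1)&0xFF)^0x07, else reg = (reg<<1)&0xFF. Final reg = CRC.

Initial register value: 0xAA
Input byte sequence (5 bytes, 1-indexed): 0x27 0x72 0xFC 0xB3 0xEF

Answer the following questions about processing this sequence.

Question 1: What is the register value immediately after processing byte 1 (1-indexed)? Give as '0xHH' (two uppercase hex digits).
After byte 1 (0x27): reg=0xAA

Answer: 0xAA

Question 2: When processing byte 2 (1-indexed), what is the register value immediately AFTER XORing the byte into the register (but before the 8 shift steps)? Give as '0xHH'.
Answer: 0xD8

Derivation:
Register before byte 2: 0xAA
Byte 2: 0x72
0xAA XOR 0x72 = 0xD8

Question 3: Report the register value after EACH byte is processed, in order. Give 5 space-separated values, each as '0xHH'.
0xAA 0x06 0xE8 0x86 0x18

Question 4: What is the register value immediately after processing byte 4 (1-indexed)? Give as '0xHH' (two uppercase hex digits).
After byte 1 (0x27): reg=0xAA
After byte 2 (0x72): reg=0x06
After byte 3 (0xFC): reg=0xE8
After byte 4 (0xB3): reg=0x86

Answer: 0x86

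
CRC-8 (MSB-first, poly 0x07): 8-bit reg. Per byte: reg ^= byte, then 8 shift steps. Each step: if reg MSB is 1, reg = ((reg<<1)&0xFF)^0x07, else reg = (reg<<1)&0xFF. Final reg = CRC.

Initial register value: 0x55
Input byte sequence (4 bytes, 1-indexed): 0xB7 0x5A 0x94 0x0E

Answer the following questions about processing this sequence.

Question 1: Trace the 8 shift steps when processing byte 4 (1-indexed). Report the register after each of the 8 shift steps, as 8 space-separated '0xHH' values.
Answer: 0xFA 0xF3 0xE1 0xC5 0x8D 0x1D 0x3A 0x74

Derivation:
After byte 1 (0xB7): reg=0xA0
After byte 2 (0x5A): reg=0xE8
After byte 3 (0x94): reg=0x73
Register before byte 4: 0x73
After XOR with byte 0x0E: 0x7D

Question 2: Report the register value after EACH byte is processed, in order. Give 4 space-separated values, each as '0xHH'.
0xA0 0xE8 0x73 0x74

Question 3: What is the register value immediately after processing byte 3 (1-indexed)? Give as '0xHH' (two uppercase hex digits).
After byte 1 (0xB7): reg=0xA0
After byte 2 (0x5A): reg=0xE8
After byte 3 (0x94): reg=0x73

Answer: 0x73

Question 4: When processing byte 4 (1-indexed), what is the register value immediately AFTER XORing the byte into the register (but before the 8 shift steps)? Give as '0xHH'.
Register before byte 4: 0x73
Byte 4: 0x0E
0x73 XOR 0x0E = 0x7D

Answer: 0x7D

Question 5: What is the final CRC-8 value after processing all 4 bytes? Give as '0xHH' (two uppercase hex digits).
After byte 1 (0xB7): reg=0xA0
After byte 2 (0x5A): reg=0xE8
After byte 3 (0x94): reg=0x73
After byte 4 (0x0E): reg=0x74

Answer: 0x74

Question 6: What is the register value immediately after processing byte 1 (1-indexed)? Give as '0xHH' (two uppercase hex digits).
After byte 1 (0xB7): reg=0xA0

Answer: 0xA0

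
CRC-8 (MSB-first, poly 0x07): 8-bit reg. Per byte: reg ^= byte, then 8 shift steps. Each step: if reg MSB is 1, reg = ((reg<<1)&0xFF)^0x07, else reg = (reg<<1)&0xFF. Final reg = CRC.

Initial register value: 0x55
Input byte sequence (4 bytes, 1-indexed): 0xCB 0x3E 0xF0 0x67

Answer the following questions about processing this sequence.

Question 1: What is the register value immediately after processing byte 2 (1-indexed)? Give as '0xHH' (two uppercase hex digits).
After byte 1 (0xCB): reg=0xD3
After byte 2 (0x3E): reg=0x8D

Answer: 0x8D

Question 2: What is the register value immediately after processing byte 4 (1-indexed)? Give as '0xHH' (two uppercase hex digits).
After byte 1 (0xCB): reg=0xD3
After byte 2 (0x3E): reg=0x8D
After byte 3 (0xF0): reg=0x74
After byte 4 (0x67): reg=0x79

Answer: 0x79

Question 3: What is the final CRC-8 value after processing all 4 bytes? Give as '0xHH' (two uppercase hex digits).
After byte 1 (0xCB): reg=0xD3
After byte 2 (0x3E): reg=0x8D
After byte 3 (0xF0): reg=0x74
After byte 4 (0x67): reg=0x79

Answer: 0x79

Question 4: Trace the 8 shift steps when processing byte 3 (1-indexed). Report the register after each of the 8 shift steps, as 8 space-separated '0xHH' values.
Answer: 0xFA 0xF3 0xE1 0xC5 0x8D 0x1D 0x3A 0x74

Derivation:
After byte 1 (0xCB): reg=0xD3
After byte 2 (0x3E): reg=0x8D
Register before byte 3: 0x8D
After XOR with byte 0xF0: 0x7D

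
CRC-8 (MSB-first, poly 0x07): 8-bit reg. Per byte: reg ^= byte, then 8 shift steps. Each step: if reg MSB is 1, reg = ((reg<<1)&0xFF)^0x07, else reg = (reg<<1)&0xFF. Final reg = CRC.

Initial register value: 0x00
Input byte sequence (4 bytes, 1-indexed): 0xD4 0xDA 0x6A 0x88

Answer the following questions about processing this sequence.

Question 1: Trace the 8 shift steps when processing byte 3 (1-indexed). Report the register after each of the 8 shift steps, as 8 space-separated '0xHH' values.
Answer: 0x1F 0x3E 0x7C 0xF8 0xF7 0xE9 0xD5 0xAD

Derivation:
After byte 1 (0xD4): reg=0x22
After byte 2 (0xDA): reg=0xE6
Register before byte 3: 0xE6
After XOR with byte 0x6A: 0x8C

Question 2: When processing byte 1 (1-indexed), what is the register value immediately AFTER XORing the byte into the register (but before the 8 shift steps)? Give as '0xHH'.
Register before byte 1: 0x00
Byte 1: 0xD4
0x00 XOR 0xD4 = 0xD4

Answer: 0xD4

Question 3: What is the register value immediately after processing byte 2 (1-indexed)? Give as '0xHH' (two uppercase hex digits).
After byte 1 (0xD4): reg=0x22
After byte 2 (0xDA): reg=0xE6

Answer: 0xE6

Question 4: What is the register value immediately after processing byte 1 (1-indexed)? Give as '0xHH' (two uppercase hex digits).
Answer: 0x22

Derivation:
After byte 1 (0xD4): reg=0x22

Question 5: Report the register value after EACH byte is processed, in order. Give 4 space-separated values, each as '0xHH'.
0x22 0xE6 0xAD 0xFB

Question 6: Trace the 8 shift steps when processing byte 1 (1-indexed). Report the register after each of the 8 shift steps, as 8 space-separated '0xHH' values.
Register before byte 1: 0x00
After XOR with byte 0xD4: 0xD4

Answer: 0xAF 0x59 0xB2 0x63 0xC6 0x8B 0x11 0x22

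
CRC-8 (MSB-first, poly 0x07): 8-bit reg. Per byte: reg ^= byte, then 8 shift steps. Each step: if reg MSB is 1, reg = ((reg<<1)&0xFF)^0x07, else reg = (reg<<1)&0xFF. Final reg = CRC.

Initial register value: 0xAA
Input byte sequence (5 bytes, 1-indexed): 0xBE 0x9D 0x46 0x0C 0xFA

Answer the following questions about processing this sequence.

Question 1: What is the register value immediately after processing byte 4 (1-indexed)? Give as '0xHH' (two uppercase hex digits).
Answer: 0x06

Derivation:
After byte 1 (0xBE): reg=0x6C
After byte 2 (0x9D): reg=0xD9
After byte 3 (0x46): reg=0xD4
After byte 4 (0x0C): reg=0x06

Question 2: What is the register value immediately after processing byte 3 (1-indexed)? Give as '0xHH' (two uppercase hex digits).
Answer: 0xD4

Derivation:
After byte 1 (0xBE): reg=0x6C
After byte 2 (0x9D): reg=0xD9
After byte 3 (0x46): reg=0xD4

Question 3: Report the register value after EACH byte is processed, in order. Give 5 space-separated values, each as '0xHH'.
0x6C 0xD9 0xD4 0x06 0xFA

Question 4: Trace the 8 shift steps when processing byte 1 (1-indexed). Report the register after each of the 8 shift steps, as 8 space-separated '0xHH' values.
Answer: 0x28 0x50 0xA0 0x47 0x8E 0x1B 0x36 0x6C

Derivation:
Register before byte 1: 0xAA
After XOR with byte 0xBE: 0x14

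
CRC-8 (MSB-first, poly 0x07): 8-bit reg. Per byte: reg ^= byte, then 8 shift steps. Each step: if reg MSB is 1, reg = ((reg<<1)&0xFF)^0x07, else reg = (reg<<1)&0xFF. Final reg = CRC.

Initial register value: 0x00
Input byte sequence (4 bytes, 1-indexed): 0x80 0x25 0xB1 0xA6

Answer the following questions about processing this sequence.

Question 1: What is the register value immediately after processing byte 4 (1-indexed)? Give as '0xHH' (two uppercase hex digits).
Answer: 0x93

Derivation:
After byte 1 (0x80): reg=0x89
After byte 2 (0x25): reg=0x4D
After byte 3 (0xB1): reg=0xFA
After byte 4 (0xA6): reg=0x93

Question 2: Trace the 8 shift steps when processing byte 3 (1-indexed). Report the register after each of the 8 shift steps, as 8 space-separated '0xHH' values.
Answer: 0xFF 0xF9 0xF5 0xED 0xDD 0xBD 0x7D 0xFA

Derivation:
After byte 1 (0x80): reg=0x89
After byte 2 (0x25): reg=0x4D
Register before byte 3: 0x4D
After XOR with byte 0xB1: 0xFC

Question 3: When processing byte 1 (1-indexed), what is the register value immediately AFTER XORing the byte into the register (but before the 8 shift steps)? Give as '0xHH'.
Register before byte 1: 0x00
Byte 1: 0x80
0x00 XOR 0x80 = 0x80

Answer: 0x80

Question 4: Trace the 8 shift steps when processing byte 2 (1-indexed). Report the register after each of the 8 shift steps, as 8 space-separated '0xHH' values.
Answer: 0x5F 0xBE 0x7B 0xF6 0xEB 0xD1 0xA5 0x4D

Derivation:
After byte 1 (0x80): reg=0x89
Register before byte 2: 0x89
After XOR with byte 0x25: 0xAC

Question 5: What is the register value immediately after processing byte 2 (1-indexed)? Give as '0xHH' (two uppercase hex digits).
Answer: 0x4D

Derivation:
After byte 1 (0x80): reg=0x89
After byte 2 (0x25): reg=0x4D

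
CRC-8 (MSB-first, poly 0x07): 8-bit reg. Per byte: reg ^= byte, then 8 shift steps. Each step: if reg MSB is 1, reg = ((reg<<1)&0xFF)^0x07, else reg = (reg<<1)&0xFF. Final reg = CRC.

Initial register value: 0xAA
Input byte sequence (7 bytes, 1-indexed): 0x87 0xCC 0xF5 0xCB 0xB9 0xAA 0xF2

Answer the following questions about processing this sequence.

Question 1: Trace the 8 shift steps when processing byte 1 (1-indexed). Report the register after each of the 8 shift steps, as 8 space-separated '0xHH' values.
Answer: 0x5A 0xB4 0x6F 0xDE 0xBB 0x71 0xE2 0xC3

Derivation:
Register before byte 1: 0xAA
After XOR with byte 0x87: 0x2D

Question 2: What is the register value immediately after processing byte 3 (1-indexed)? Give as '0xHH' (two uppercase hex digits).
Answer: 0x06

Derivation:
After byte 1 (0x87): reg=0xC3
After byte 2 (0xCC): reg=0x2D
After byte 3 (0xF5): reg=0x06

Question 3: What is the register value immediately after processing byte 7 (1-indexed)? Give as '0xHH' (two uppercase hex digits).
After byte 1 (0x87): reg=0xC3
After byte 2 (0xCC): reg=0x2D
After byte 3 (0xF5): reg=0x06
After byte 4 (0xCB): reg=0x6D
After byte 5 (0xB9): reg=0x22
After byte 6 (0xAA): reg=0xB1
After byte 7 (0xF2): reg=0xCE

Answer: 0xCE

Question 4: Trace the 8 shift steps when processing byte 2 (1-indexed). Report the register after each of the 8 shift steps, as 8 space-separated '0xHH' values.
Answer: 0x1E 0x3C 0x78 0xF0 0xE7 0xC9 0x95 0x2D

Derivation:
After byte 1 (0x87): reg=0xC3
Register before byte 2: 0xC3
After XOR with byte 0xCC: 0x0F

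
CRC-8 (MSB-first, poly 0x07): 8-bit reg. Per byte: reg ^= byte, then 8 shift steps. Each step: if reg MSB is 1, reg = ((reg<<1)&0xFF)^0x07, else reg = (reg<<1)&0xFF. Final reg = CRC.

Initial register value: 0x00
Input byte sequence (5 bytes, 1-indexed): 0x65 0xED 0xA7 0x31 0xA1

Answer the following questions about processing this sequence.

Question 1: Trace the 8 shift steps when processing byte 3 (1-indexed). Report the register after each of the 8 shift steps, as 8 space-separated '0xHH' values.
After byte 1 (0x65): reg=0x3C
After byte 2 (0xED): reg=0x39
Register before byte 3: 0x39
After XOR with byte 0xA7: 0x9E

Answer: 0x3B 0x76 0xEC 0xDF 0xB9 0x75 0xEA 0xD3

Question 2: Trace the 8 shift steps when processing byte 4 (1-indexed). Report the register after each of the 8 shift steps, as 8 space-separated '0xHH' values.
Answer: 0xC3 0x81 0x05 0x0A 0x14 0x28 0x50 0xA0

Derivation:
After byte 1 (0x65): reg=0x3C
After byte 2 (0xED): reg=0x39
After byte 3 (0xA7): reg=0xD3
Register before byte 4: 0xD3
After XOR with byte 0x31: 0xE2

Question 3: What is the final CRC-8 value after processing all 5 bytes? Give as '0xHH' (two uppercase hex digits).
After byte 1 (0x65): reg=0x3C
After byte 2 (0xED): reg=0x39
After byte 3 (0xA7): reg=0xD3
After byte 4 (0x31): reg=0xA0
After byte 5 (0xA1): reg=0x07

Answer: 0x07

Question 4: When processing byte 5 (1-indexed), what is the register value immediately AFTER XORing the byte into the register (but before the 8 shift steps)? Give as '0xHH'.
Answer: 0x01

Derivation:
Register before byte 5: 0xA0
Byte 5: 0xA1
0xA0 XOR 0xA1 = 0x01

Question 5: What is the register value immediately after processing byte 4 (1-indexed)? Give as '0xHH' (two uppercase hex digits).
After byte 1 (0x65): reg=0x3C
After byte 2 (0xED): reg=0x39
After byte 3 (0xA7): reg=0xD3
After byte 4 (0x31): reg=0xA0

Answer: 0xA0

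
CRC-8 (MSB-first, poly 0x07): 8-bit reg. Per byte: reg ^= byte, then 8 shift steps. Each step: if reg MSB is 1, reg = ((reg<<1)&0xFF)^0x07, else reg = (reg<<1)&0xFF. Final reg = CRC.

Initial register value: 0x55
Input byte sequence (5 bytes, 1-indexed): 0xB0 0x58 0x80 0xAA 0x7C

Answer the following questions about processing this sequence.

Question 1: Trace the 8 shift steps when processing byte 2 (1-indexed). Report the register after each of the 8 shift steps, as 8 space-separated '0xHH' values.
Answer: 0xDD 0xBD 0x7D 0xFA 0xF3 0xE1 0xC5 0x8D

Derivation:
After byte 1 (0xB0): reg=0xB5
Register before byte 2: 0xB5
After XOR with byte 0x58: 0xED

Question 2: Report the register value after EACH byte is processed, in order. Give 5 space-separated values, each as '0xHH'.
0xB5 0x8D 0x23 0xB6 0x78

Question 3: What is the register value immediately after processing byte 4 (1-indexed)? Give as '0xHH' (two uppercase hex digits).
After byte 1 (0xB0): reg=0xB5
After byte 2 (0x58): reg=0x8D
After byte 3 (0x80): reg=0x23
After byte 4 (0xAA): reg=0xB6

Answer: 0xB6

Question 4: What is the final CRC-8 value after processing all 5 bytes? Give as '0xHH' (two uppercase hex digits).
Answer: 0x78

Derivation:
After byte 1 (0xB0): reg=0xB5
After byte 2 (0x58): reg=0x8D
After byte 3 (0x80): reg=0x23
After byte 4 (0xAA): reg=0xB6
After byte 5 (0x7C): reg=0x78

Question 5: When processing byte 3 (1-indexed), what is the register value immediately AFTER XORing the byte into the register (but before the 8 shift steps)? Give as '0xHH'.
Answer: 0x0D

Derivation:
Register before byte 3: 0x8D
Byte 3: 0x80
0x8D XOR 0x80 = 0x0D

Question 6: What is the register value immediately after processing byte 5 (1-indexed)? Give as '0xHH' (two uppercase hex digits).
After byte 1 (0xB0): reg=0xB5
After byte 2 (0x58): reg=0x8D
After byte 3 (0x80): reg=0x23
After byte 4 (0xAA): reg=0xB6
After byte 5 (0x7C): reg=0x78

Answer: 0x78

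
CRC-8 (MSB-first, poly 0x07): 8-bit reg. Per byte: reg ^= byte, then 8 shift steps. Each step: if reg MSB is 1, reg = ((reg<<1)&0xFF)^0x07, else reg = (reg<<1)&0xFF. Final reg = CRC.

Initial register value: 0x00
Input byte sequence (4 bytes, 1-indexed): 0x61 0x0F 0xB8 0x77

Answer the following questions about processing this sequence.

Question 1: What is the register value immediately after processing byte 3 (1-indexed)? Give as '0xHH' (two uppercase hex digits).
After byte 1 (0x61): reg=0x20
After byte 2 (0x0F): reg=0xCD
After byte 3 (0xB8): reg=0x4C

Answer: 0x4C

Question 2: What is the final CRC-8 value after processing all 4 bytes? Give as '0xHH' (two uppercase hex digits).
Answer: 0xA1

Derivation:
After byte 1 (0x61): reg=0x20
After byte 2 (0x0F): reg=0xCD
After byte 3 (0xB8): reg=0x4C
After byte 4 (0x77): reg=0xA1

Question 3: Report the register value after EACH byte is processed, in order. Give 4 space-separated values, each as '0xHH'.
0x20 0xCD 0x4C 0xA1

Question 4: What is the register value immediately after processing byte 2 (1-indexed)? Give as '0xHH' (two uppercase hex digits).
Answer: 0xCD

Derivation:
After byte 1 (0x61): reg=0x20
After byte 2 (0x0F): reg=0xCD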